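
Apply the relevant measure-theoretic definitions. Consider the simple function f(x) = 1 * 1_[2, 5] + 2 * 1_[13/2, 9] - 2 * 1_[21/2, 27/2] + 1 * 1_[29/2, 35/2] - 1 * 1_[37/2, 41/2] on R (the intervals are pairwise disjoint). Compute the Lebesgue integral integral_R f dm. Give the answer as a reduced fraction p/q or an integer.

For a simple function f = sum_i c_i * 1_{A_i} with disjoint A_i,
  integral f dm = sum_i c_i * m(A_i).
Lengths of the A_i:
  m(A_1) = 5 - 2 = 3.
  m(A_2) = 9 - 13/2 = 5/2.
  m(A_3) = 27/2 - 21/2 = 3.
  m(A_4) = 35/2 - 29/2 = 3.
  m(A_5) = 41/2 - 37/2 = 2.
Contributions c_i * m(A_i):
  (1) * (3) = 3.
  (2) * (5/2) = 5.
  (-2) * (3) = -6.
  (1) * (3) = 3.
  (-1) * (2) = -2.
Total: 3 + 5 - 6 + 3 - 2 = 3.

3


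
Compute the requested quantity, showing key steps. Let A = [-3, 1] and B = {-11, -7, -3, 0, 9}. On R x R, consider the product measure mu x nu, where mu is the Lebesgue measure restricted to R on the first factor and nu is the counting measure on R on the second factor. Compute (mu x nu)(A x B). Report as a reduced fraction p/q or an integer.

For a measurable rectangle A x B, the product measure satisfies
  (mu x nu)(A x B) = mu(A) * nu(B).
  mu(A) = 4.
  nu(B) = 5.
  (mu x nu)(A x B) = 4 * 5 = 20.

20


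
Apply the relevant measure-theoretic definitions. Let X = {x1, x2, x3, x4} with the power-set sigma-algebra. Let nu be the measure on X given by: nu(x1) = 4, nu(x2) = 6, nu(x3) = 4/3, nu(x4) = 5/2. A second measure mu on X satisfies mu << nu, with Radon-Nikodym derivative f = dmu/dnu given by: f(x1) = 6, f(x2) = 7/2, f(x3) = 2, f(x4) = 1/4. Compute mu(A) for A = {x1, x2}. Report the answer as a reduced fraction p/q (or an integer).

By the defining property of the Radon-Nikodym derivative, for every measurable set A,
  mu(A) = integral_A f dnu.
Since nu is a discrete measure concentrated on the atoms of X, the integral over A reduces to the sum
  mu(A) = sum_{x in A} f(x) * nu({x}).
Computing each term:
  x1: f(x1) * nu(x1) = 6 * 4 = 24.
  x2: f(x2) * nu(x2) = 7/2 * 6 = 21.
Summing: mu(A) = 24 + 21 = 45.

45


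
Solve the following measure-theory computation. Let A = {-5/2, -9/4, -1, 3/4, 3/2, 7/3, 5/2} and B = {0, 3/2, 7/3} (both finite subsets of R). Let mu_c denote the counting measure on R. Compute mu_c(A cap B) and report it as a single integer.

Counting measure on a finite set equals cardinality. mu_c(A cap B) = |A cap B| (elements appearing in both).
Enumerating the elements of A that also lie in B gives 2 element(s).
So mu_c(A cap B) = 2.

2


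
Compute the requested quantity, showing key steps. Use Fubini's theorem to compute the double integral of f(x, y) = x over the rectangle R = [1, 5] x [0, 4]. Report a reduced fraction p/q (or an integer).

f(x, y) is a tensor product of a function of x and a function of y, and both factors are bounded continuous (hence Lebesgue integrable) on the rectangle, so Fubini's theorem applies:
  integral_R f d(m x m) = (integral_a1^b1 x dx) * (integral_a2^b2 1 dy).
Inner integral in x: integral_{1}^{5} x dx = (5^2 - 1^2)/2
  = 12.
Inner integral in y: integral_{0}^{4} 1 dy = (4^1 - 0^1)/1
  = 4.
Product: (12) * (4) = 48.

48


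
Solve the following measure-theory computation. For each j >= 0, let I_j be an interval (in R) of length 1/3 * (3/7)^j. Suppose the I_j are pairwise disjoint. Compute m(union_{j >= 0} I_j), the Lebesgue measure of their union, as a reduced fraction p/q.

By countable additivity of the Lebesgue measure on pairwise disjoint measurable sets,
  m(union_{j >= 0} I_j) = sum_{j >= 0} m(I_j) = sum_{j >= 0} a * r^j,
  with a = 1/3 and r = 3/7.
Since 0 < r = 3/7 < 1, the geometric series converges:
  sum_{j >= 0} a * r^j = a / (1 - r).
  = 1/3 / (1 - 3/7)
  = 1/3 / (4/7)
  = 7/12.

7/12


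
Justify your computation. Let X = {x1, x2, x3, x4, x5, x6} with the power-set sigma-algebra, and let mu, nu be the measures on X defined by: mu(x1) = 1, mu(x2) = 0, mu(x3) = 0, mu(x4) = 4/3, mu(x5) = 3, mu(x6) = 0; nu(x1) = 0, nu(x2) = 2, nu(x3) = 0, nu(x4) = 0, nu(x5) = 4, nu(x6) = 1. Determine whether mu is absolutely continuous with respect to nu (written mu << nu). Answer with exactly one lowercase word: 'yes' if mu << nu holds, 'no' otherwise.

mu << nu means: every nu-null measurable set is also mu-null; equivalently, for every atom x, if nu({x}) = 0 then mu({x}) = 0.
Checking each atom:
  x1: nu = 0, mu = 1 > 0 -> violates mu << nu.
  x2: nu = 2 > 0 -> no constraint.
  x3: nu = 0, mu = 0 -> consistent with mu << nu.
  x4: nu = 0, mu = 4/3 > 0 -> violates mu << nu.
  x5: nu = 4 > 0 -> no constraint.
  x6: nu = 1 > 0 -> no constraint.
The atom(s) x1, x4 violate the condition (nu = 0 but mu > 0). Therefore mu is NOT absolutely continuous w.r.t. nu.

no


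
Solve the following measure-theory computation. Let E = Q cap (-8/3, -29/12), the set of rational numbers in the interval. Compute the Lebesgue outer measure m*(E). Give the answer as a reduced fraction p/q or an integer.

The set Q cap (-8/3, -29/12) is countable (a subset of the countable set Q). Lebesgue outer measure of any countable set is 0: each singleton {q} has m*({q}) = 0, and by countable subadditivity m*(union_k {q_k}) <= sum_k m*({q_k}) = sum_k 0 = 0. The reverse inequality m*(E) >= 0 is automatic. So m*(Q cap (-8/3, -29/12)) = 0.

0


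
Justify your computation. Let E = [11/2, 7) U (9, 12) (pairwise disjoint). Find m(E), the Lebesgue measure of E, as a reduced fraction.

For pairwise disjoint intervals, m(union_i I_i) = sum_i m(I_i),
and m is invariant under swapping open/closed endpoints (single points have measure 0).
So m(E) = sum_i (b_i - a_i).
  I_1 has length 7 - 11/2 = 3/2.
  I_2 has length 12 - 9 = 3.
Summing:
  m(E) = 3/2 + 3 = 9/2.

9/2


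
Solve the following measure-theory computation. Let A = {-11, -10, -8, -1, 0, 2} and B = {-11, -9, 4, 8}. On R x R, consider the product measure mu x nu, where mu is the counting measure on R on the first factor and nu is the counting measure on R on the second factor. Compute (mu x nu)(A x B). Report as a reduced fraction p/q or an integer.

For a measurable rectangle A x B, the product measure satisfies
  (mu x nu)(A x B) = mu(A) * nu(B).
  mu(A) = 6.
  nu(B) = 4.
  (mu x nu)(A x B) = 6 * 4 = 24.

24


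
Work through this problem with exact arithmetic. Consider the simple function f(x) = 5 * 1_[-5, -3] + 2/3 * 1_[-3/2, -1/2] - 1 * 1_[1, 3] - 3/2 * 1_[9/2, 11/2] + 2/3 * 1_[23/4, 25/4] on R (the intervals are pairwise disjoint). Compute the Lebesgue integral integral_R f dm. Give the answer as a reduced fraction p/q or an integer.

For a simple function f = sum_i c_i * 1_{A_i} with disjoint A_i,
  integral f dm = sum_i c_i * m(A_i).
Lengths of the A_i:
  m(A_1) = -3 - (-5) = 2.
  m(A_2) = -1/2 - (-3/2) = 1.
  m(A_3) = 3 - 1 = 2.
  m(A_4) = 11/2 - 9/2 = 1.
  m(A_5) = 25/4 - 23/4 = 1/2.
Contributions c_i * m(A_i):
  (5) * (2) = 10.
  (2/3) * (1) = 2/3.
  (-1) * (2) = -2.
  (-3/2) * (1) = -3/2.
  (2/3) * (1/2) = 1/3.
Total: 10 + 2/3 - 2 - 3/2 + 1/3 = 15/2.

15/2


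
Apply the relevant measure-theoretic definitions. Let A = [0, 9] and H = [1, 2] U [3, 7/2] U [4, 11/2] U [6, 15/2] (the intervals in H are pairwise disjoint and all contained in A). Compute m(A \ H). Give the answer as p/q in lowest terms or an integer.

The ambient interval has length m(A) = 9 - 0 = 9.
Since the holes are disjoint and sit inside A, by finite additivity
  m(H) = sum_i (b_i - a_i), and m(A \ H) = m(A) - m(H).
Computing the hole measures:
  m(H_1) = 2 - 1 = 1.
  m(H_2) = 7/2 - 3 = 1/2.
  m(H_3) = 11/2 - 4 = 3/2.
  m(H_4) = 15/2 - 6 = 3/2.
Summed: m(H) = 1 + 1/2 + 3/2 + 3/2 = 9/2.
So m(A \ H) = 9 - 9/2 = 9/2.

9/2


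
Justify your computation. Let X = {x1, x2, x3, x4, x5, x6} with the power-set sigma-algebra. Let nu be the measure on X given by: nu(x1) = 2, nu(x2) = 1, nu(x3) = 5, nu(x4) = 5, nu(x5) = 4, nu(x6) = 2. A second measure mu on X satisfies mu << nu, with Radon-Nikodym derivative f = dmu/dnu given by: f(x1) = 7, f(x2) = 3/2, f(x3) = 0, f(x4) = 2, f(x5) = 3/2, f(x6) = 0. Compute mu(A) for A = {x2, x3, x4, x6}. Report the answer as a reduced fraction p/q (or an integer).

By the defining property of the Radon-Nikodym derivative, for every measurable set A,
  mu(A) = integral_A f dnu.
Since nu is a discrete measure concentrated on the atoms of X, the integral over A reduces to the sum
  mu(A) = sum_{x in A} f(x) * nu({x}).
Computing each term:
  x2: f(x2) * nu(x2) = 3/2 * 1 = 3/2.
  x3: f(x3) * nu(x3) = 0 * 5 = 0.
  x4: f(x4) * nu(x4) = 2 * 5 = 10.
  x6: f(x6) * nu(x6) = 0 * 2 = 0.
Summing: mu(A) = 3/2 + 0 + 10 + 0 = 23/2.

23/2


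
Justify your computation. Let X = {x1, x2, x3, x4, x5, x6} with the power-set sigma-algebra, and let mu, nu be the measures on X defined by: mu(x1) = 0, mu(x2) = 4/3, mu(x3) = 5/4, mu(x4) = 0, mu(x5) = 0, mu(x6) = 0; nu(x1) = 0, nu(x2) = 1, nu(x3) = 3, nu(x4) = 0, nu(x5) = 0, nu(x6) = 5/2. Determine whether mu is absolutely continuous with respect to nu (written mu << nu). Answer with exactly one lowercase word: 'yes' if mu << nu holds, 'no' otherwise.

mu << nu means: every nu-null measurable set is also mu-null; equivalently, for every atom x, if nu({x}) = 0 then mu({x}) = 0.
Checking each atom:
  x1: nu = 0, mu = 0 -> consistent with mu << nu.
  x2: nu = 1 > 0 -> no constraint.
  x3: nu = 3 > 0 -> no constraint.
  x4: nu = 0, mu = 0 -> consistent with mu << nu.
  x5: nu = 0, mu = 0 -> consistent with mu << nu.
  x6: nu = 5/2 > 0 -> no constraint.
No atom violates the condition. Therefore mu << nu.

yes


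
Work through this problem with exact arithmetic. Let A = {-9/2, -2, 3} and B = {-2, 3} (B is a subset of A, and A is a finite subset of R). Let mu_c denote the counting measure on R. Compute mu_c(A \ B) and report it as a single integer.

Counting measure assigns mu_c(E) = |E| (number of elements) when E is finite. For B subset A, A \ B is the set of elements of A not in B, so |A \ B| = |A| - |B|.
|A| = 3, |B| = 2, so mu_c(A \ B) = 3 - 2 = 1.

1


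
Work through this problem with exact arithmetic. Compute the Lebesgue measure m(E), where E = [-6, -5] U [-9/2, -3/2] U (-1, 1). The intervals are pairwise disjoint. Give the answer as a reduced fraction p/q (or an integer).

For pairwise disjoint intervals, m(union_i I_i) = sum_i m(I_i),
and m is invariant under swapping open/closed endpoints (single points have measure 0).
So m(E) = sum_i (b_i - a_i).
  I_1 has length -5 - (-6) = 1.
  I_2 has length -3/2 - (-9/2) = 3.
  I_3 has length 1 - (-1) = 2.
Summing:
  m(E) = 1 + 3 + 2 = 6.

6


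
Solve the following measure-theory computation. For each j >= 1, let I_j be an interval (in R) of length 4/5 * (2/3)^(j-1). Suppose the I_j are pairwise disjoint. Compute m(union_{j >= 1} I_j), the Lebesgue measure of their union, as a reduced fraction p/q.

By countable additivity of the Lebesgue measure on pairwise disjoint measurable sets,
  m(union_{j >= 1} I_j) = sum_{j >= 1} m(I_j) = sum_{j >= 1} a * r^(j-1),
  with a = 4/5 and r = 2/3.
Since 0 < r = 2/3 < 1, the geometric series converges:
  sum_{j >= 1} a * r^(j-1) = a / (1 - r).
  = 4/5 / (1 - 2/3)
  = 4/5 / (1/3)
  = 12/5.

12/5


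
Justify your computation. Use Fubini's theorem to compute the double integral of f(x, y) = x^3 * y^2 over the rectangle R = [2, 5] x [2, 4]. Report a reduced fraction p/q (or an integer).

f(x, y) is a tensor product of a function of x and a function of y, and both factors are bounded continuous (hence Lebesgue integrable) on the rectangle, so Fubini's theorem applies:
  integral_R f d(m x m) = (integral_a1^b1 x^3 dx) * (integral_a2^b2 y^2 dy).
Inner integral in x: integral_{2}^{5} x^3 dx = (5^4 - 2^4)/4
  = 609/4.
Inner integral in y: integral_{2}^{4} y^2 dy = (4^3 - 2^3)/3
  = 56/3.
Product: (609/4) * (56/3) = 2842.

2842


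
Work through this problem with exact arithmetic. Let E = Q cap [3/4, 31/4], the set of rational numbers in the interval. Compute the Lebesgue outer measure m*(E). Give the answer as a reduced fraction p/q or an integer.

The set Q cap [3/4, 31/4] is countable (a subset of the countable set Q). Lebesgue outer measure of any countable set is 0: each singleton {q} has m*({q}) = 0, and by countable subadditivity m*(union_k {q_k}) <= sum_k m*({q_k}) = sum_k 0 = 0. The reverse inequality m*(E) >= 0 is automatic. So m*(Q cap [3/4, 31/4]) = 0.

0


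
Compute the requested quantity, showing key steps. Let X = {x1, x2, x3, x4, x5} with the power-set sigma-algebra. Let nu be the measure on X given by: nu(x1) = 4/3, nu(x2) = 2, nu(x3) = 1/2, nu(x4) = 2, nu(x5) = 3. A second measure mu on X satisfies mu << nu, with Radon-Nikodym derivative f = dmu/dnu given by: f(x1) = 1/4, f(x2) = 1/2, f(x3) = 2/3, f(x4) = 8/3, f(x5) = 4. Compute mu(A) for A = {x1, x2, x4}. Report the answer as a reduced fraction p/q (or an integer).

By the defining property of the Radon-Nikodym derivative, for every measurable set A,
  mu(A) = integral_A f dnu.
Since nu is a discrete measure concentrated on the atoms of X, the integral over A reduces to the sum
  mu(A) = sum_{x in A} f(x) * nu({x}).
Computing each term:
  x1: f(x1) * nu(x1) = 1/4 * 4/3 = 1/3.
  x2: f(x2) * nu(x2) = 1/2 * 2 = 1.
  x4: f(x4) * nu(x4) = 8/3 * 2 = 16/3.
Summing: mu(A) = 1/3 + 1 + 16/3 = 20/3.

20/3


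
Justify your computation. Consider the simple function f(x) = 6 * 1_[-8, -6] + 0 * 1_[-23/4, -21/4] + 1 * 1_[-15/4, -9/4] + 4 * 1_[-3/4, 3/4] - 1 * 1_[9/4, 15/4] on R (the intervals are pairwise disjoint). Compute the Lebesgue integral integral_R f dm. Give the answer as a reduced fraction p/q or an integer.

For a simple function f = sum_i c_i * 1_{A_i} with disjoint A_i,
  integral f dm = sum_i c_i * m(A_i).
Lengths of the A_i:
  m(A_1) = -6 - (-8) = 2.
  m(A_2) = -21/4 - (-23/4) = 1/2.
  m(A_3) = -9/4 - (-15/4) = 3/2.
  m(A_4) = 3/4 - (-3/4) = 3/2.
  m(A_5) = 15/4 - 9/4 = 3/2.
Contributions c_i * m(A_i):
  (6) * (2) = 12.
  (0) * (1/2) = 0.
  (1) * (3/2) = 3/2.
  (4) * (3/2) = 6.
  (-1) * (3/2) = -3/2.
Total: 12 + 0 + 3/2 + 6 - 3/2 = 18.

18


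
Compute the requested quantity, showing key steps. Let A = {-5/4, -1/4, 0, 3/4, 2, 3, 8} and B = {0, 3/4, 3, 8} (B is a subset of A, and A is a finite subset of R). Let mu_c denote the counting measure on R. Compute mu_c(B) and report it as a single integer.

Counting measure assigns mu_c(E) = |E| (number of elements) when E is finite.
B has 4 element(s), so mu_c(B) = 4.

4


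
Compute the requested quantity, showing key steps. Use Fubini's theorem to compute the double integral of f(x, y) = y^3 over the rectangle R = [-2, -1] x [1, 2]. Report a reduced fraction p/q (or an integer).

f(x, y) is a tensor product of a function of x and a function of y, and both factors are bounded continuous (hence Lebesgue integrable) on the rectangle, so Fubini's theorem applies:
  integral_R f d(m x m) = (integral_a1^b1 1 dx) * (integral_a2^b2 y^3 dy).
Inner integral in x: integral_{-2}^{-1} 1 dx = ((-1)^1 - (-2)^1)/1
  = 1.
Inner integral in y: integral_{1}^{2} y^3 dy = (2^4 - 1^4)/4
  = 15/4.
Product: (1) * (15/4) = 15/4.

15/4


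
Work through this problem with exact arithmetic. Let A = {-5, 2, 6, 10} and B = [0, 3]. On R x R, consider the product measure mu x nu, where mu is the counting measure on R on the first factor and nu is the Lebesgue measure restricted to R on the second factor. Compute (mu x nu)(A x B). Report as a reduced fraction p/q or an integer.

For a measurable rectangle A x B, the product measure satisfies
  (mu x nu)(A x B) = mu(A) * nu(B).
  mu(A) = 4.
  nu(B) = 3.
  (mu x nu)(A x B) = 4 * 3 = 12.

12


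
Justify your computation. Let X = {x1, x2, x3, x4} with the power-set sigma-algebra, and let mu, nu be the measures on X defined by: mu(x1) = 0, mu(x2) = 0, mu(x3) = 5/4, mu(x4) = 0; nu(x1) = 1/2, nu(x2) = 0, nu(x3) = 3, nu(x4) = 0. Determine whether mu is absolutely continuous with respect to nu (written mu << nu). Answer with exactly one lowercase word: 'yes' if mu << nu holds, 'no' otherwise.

mu << nu means: every nu-null measurable set is also mu-null; equivalently, for every atom x, if nu({x}) = 0 then mu({x}) = 0.
Checking each atom:
  x1: nu = 1/2 > 0 -> no constraint.
  x2: nu = 0, mu = 0 -> consistent with mu << nu.
  x3: nu = 3 > 0 -> no constraint.
  x4: nu = 0, mu = 0 -> consistent with mu << nu.
No atom violates the condition. Therefore mu << nu.

yes


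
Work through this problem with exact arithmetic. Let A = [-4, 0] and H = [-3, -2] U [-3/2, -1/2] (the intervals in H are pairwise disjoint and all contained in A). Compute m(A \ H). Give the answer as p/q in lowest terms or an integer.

The ambient interval has length m(A) = 0 - (-4) = 4.
Since the holes are disjoint and sit inside A, by finite additivity
  m(H) = sum_i (b_i - a_i), and m(A \ H) = m(A) - m(H).
Computing the hole measures:
  m(H_1) = -2 - (-3) = 1.
  m(H_2) = -1/2 - (-3/2) = 1.
Summed: m(H) = 1 + 1 = 2.
So m(A \ H) = 4 - 2 = 2.

2


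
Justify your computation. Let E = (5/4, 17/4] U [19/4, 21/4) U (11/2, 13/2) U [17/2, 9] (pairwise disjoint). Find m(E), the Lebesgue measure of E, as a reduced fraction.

For pairwise disjoint intervals, m(union_i I_i) = sum_i m(I_i),
and m is invariant under swapping open/closed endpoints (single points have measure 0).
So m(E) = sum_i (b_i - a_i).
  I_1 has length 17/4 - 5/4 = 3.
  I_2 has length 21/4 - 19/4 = 1/2.
  I_3 has length 13/2 - 11/2 = 1.
  I_4 has length 9 - 17/2 = 1/2.
Summing:
  m(E) = 3 + 1/2 + 1 + 1/2 = 5.

5


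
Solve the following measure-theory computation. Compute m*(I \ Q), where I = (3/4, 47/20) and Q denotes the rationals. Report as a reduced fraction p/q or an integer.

The interval I = (3/4, 47/20) has m(I) = 47/20 - 3/4 = 8/5 (endpoints are measure-zero, so open/closed/half-open agree). Write I = (I cap Q) u (I \ Q). The rationals in I are countable, so m*(I cap Q) = 0 (cover each rational by intervals whose total length is arbitrarily small). By countable subadditivity m*(I) <= m*(I cap Q) + m*(I \ Q), hence m*(I \ Q) >= m(I) = 8/5. The reverse inequality m*(I \ Q) <= m*(I) = 8/5 is trivial since (I \ Q) is a subset of I. Therefore m*(I \ Q) = 8/5.

8/5


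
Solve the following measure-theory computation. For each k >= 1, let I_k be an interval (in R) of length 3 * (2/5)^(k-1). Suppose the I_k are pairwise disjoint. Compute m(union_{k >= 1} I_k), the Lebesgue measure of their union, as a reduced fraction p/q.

By countable additivity of the Lebesgue measure on pairwise disjoint measurable sets,
  m(union_{k >= 1} I_k) = sum_{k >= 1} m(I_k) = sum_{k >= 1} a * r^(k-1),
  with a = 3 and r = 2/5.
Since 0 < r = 2/5 < 1, the geometric series converges:
  sum_{k >= 1} a * r^(k-1) = a / (1 - r).
  = 3 / (1 - 2/5)
  = 3 / (3/5)
  = 5.

5


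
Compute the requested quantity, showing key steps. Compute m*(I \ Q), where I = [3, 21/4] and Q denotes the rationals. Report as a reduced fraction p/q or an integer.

The interval I = [3, 21/4] has m(I) = 21/4 - 3 = 9/4 (endpoints are measure-zero, so open/closed/half-open agree). Write I = (I cap Q) u (I \ Q). The rationals in I are countable, so m*(I cap Q) = 0 (cover each rational by intervals whose total length is arbitrarily small). By countable subadditivity m*(I) <= m*(I cap Q) + m*(I \ Q), hence m*(I \ Q) >= m(I) = 9/4. The reverse inequality m*(I \ Q) <= m*(I) = 9/4 is trivial since (I \ Q) is a subset of I. Therefore m*(I \ Q) = 9/4.

9/4


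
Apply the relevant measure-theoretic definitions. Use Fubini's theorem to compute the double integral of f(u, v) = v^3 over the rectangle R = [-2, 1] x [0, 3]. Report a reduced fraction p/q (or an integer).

f(u, v) is a tensor product of a function of u and a function of v, and both factors are bounded continuous (hence Lebesgue integrable) on the rectangle, so Fubini's theorem applies:
  integral_R f d(m x m) = (integral_a1^b1 1 du) * (integral_a2^b2 v^3 dv).
Inner integral in u: integral_{-2}^{1} 1 du = (1^1 - (-2)^1)/1
  = 3.
Inner integral in v: integral_{0}^{3} v^3 dv = (3^4 - 0^4)/4
  = 81/4.
Product: (3) * (81/4) = 243/4.

243/4


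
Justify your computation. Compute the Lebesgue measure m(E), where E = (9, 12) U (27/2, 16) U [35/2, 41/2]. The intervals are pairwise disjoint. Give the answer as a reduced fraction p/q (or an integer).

For pairwise disjoint intervals, m(union_i I_i) = sum_i m(I_i),
and m is invariant under swapping open/closed endpoints (single points have measure 0).
So m(E) = sum_i (b_i - a_i).
  I_1 has length 12 - 9 = 3.
  I_2 has length 16 - 27/2 = 5/2.
  I_3 has length 41/2 - 35/2 = 3.
Summing:
  m(E) = 3 + 5/2 + 3 = 17/2.

17/2


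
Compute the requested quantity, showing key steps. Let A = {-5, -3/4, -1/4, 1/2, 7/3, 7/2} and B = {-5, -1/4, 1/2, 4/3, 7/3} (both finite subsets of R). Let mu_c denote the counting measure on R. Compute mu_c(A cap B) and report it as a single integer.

Counting measure on a finite set equals cardinality. mu_c(A cap B) = |A cap B| (elements appearing in both).
Enumerating the elements of A that also lie in B gives 4 element(s).
So mu_c(A cap B) = 4.

4


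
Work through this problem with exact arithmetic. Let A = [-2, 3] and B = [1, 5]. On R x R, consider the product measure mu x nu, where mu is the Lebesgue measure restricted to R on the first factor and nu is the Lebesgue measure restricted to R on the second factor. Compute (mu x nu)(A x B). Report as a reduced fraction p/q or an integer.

For a measurable rectangle A x B, the product measure satisfies
  (mu x nu)(A x B) = mu(A) * nu(B).
  mu(A) = 5.
  nu(B) = 4.
  (mu x nu)(A x B) = 5 * 4 = 20.

20


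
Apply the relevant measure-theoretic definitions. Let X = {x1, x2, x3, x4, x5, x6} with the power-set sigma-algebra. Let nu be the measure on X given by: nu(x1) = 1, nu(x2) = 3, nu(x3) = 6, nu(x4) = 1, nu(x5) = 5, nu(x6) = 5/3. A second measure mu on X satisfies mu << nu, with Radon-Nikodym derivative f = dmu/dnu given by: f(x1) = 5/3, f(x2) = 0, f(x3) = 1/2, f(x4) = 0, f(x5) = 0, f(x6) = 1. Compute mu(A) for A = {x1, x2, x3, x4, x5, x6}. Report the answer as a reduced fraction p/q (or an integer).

By the defining property of the Radon-Nikodym derivative, for every measurable set A,
  mu(A) = integral_A f dnu.
Since nu is a discrete measure concentrated on the atoms of X, the integral over A reduces to the sum
  mu(A) = sum_{x in A} f(x) * nu({x}).
Computing each term:
  x1: f(x1) * nu(x1) = 5/3 * 1 = 5/3.
  x2: f(x2) * nu(x2) = 0 * 3 = 0.
  x3: f(x3) * nu(x3) = 1/2 * 6 = 3.
  x4: f(x4) * nu(x4) = 0 * 1 = 0.
  x5: f(x5) * nu(x5) = 0 * 5 = 0.
  x6: f(x6) * nu(x6) = 1 * 5/3 = 5/3.
Summing: mu(A) = 5/3 + 0 + 3 + 0 + 0 + 5/3 = 19/3.

19/3


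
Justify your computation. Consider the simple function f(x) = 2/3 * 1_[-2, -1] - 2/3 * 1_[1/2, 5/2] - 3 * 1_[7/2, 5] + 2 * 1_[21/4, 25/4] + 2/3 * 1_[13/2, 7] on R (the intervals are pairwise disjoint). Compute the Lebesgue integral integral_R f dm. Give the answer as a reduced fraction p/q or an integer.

For a simple function f = sum_i c_i * 1_{A_i} with disjoint A_i,
  integral f dm = sum_i c_i * m(A_i).
Lengths of the A_i:
  m(A_1) = -1 - (-2) = 1.
  m(A_2) = 5/2 - 1/2 = 2.
  m(A_3) = 5 - 7/2 = 3/2.
  m(A_4) = 25/4 - 21/4 = 1.
  m(A_5) = 7 - 13/2 = 1/2.
Contributions c_i * m(A_i):
  (2/3) * (1) = 2/3.
  (-2/3) * (2) = -4/3.
  (-3) * (3/2) = -9/2.
  (2) * (1) = 2.
  (2/3) * (1/2) = 1/3.
Total: 2/3 - 4/3 - 9/2 + 2 + 1/3 = -17/6.

-17/6


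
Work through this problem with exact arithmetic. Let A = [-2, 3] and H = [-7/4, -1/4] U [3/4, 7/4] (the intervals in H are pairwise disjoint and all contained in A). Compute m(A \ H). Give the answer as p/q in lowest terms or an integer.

The ambient interval has length m(A) = 3 - (-2) = 5.
Since the holes are disjoint and sit inside A, by finite additivity
  m(H) = sum_i (b_i - a_i), and m(A \ H) = m(A) - m(H).
Computing the hole measures:
  m(H_1) = -1/4 - (-7/4) = 3/2.
  m(H_2) = 7/4 - 3/4 = 1.
Summed: m(H) = 3/2 + 1 = 5/2.
So m(A \ H) = 5 - 5/2 = 5/2.

5/2


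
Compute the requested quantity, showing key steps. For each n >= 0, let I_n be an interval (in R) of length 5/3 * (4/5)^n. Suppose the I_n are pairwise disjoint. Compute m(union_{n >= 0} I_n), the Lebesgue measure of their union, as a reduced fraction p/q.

By countable additivity of the Lebesgue measure on pairwise disjoint measurable sets,
  m(union_{n >= 0} I_n) = sum_{n >= 0} m(I_n) = sum_{n >= 0} a * r^n,
  with a = 5/3 and r = 4/5.
Since 0 < r = 4/5 < 1, the geometric series converges:
  sum_{n >= 0} a * r^n = a / (1 - r).
  = 5/3 / (1 - 4/5)
  = 5/3 / (1/5)
  = 25/3.

25/3


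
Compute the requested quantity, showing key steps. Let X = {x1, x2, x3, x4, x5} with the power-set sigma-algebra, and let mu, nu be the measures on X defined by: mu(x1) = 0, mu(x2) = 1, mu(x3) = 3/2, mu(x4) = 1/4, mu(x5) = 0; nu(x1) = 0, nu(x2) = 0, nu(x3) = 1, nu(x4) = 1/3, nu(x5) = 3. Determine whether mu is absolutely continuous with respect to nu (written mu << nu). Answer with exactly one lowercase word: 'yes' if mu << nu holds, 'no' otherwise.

mu << nu means: every nu-null measurable set is also mu-null; equivalently, for every atom x, if nu({x}) = 0 then mu({x}) = 0.
Checking each atom:
  x1: nu = 0, mu = 0 -> consistent with mu << nu.
  x2: nu = 0, mu = 1 > 0 -> violates mu << nu.
  x3: nu = 1 > 0 -> no constraint.
  x4: nu = 1/3 > 0 -> no constraint.
  x5: nu = 3 > 0 -> no constraint.
The atom(s) x2 violate the condition (nu = 0 but mu > 0). Therefore mu is NOT absolutely continuous w.r.t. nu.

no


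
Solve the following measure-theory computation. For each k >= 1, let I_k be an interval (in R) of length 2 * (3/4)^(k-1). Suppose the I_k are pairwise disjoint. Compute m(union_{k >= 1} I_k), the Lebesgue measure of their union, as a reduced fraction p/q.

By countable additivity of the Lebesgue measure on pairwise disjoint measurable sets,
  m(union_{k >= 1} I_k) = sum_{k >= 1} m(I_k) = sum_{k >= 1} a * r^(k-1),
  with a = 2 and r = 3/4.
Since 0 < r = 3/4 < 1, the geometric series converges:
  sum_{k >= 1} a * r^(k-1) = a / (1 - r).
  = 2 / (1 - 3/4)
  = 2 / (1/4)
  = 8.

8


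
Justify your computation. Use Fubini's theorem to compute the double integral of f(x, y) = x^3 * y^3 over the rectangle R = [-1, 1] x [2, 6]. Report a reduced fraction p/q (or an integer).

f(x, y) is a tensor product of a function of x and a function of y, and both factors are bounded continuous (hence Lebesgue integrable) on the rectangle, so Fubini's theorem applies:
  integral_R f d(m x m) = (integral_a1^b1 x^3 dx) * (integral_a2^b2 y^3 dy).
Inner integral in x: integral_{-1}^{1} x^3 dx = (1^4 - (-1)^4)/4
  = 0.
Inner integral in y: integral_{2}^{6} y^3 dy = (6^4 - 2^4)/4
  = 320.
Product: (0) * (320) = 0.

0


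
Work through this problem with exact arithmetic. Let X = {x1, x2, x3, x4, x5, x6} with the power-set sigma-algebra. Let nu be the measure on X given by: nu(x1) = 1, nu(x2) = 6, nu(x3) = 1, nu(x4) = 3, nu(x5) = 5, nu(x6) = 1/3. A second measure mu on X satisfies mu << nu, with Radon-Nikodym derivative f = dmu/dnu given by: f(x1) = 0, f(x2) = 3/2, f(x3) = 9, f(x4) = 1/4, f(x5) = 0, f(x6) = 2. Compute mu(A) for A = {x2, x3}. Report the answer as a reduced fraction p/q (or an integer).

By the defining property of the Radon-Nikodym derivative, for every measurable set A,
  mu(A) = integral_A f dnu.
Since nu is a discrete measure concentrated on the atoms of X, the integral over A reduces to the sum
  mu(A) = sum_{x in A} f(x) * nu({x}).
Computing each term:
  x2: f(x2) * nu(x2) = 3/2 * 6 = 9.
  x3: f(x3) * nu(x3) = 9 * 1 = 9.
Summing: mu(A) = 9 + 9 = 18.

18


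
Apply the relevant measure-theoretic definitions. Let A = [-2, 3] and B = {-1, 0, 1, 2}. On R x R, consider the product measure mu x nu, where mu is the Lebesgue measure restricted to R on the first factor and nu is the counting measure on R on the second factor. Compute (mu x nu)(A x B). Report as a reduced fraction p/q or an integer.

For a measurable rectangle A x B, the product measure satisfies
  (mu x nu)(A x B) = mu(A) * nu(B).
  mu(A) = 5.
  nu(B) = 4.
  (mu x nu)(A x B) = 5 * 4 = 20.

20


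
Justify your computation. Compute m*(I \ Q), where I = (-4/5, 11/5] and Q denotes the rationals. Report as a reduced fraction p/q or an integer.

The interval I = (-4/5, 11/5] has m(I) = 11/5 - (-4/5) = 3 (endpoints are measure-zero, so open/closed/half-open agree). Write I = (I cap Q) u (I \ Q). The rationals in I are countable, so m*(I cap Q) = 0 (cover each rational by intervals whose total length is arbitrarily small). By countable subadditivity m*(I) <= m*(I cap Q) + m*(I \ Q), hence m*(I \ Q) >= m(I) = 3. The reverse inequality m*(I \ Q) <= m*(I) = 3 is trivial since (I \ Q) is a subset of I. Therefore m*(I \ Q) = 3.

3


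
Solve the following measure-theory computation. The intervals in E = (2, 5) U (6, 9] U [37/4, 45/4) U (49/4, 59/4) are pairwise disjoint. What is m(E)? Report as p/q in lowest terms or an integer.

For pairwise disjoint intervals, m(union_i I_i) = sum_i m(I_i),
and m is invariant under swapping open/closed endpoints (single points have measure 0).
So m(E) = sum_i (b_i - a_i).
  I_1 has length 5 - 2 = 3.
  I_2 has length 9 - 6 = 3.
  I_3 has length 45/4 - 37/4 = 2.
  I_4 has length 59/4 - 49/4 = 5/2.
Summing:
  m(E) = 3 + 3 + 2 + 5/2 = 21/2.

21/2


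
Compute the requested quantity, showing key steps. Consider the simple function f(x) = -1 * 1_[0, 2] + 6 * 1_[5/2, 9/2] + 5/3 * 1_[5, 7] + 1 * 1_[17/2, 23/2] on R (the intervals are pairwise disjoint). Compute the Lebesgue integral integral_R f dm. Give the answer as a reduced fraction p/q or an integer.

For a simple function f = sum_i c_i * 1_{A_i} with disjoint A_i,
  integral f dm = sum_i c_i * m(A_i).
Lengths of the A_i:
  m(A_1) = 2 - 0 = 2.
  m(A_2) = 9/2 - 5/2 = 2.
  m(A_3) = 7 - 5 = 2.
  m(A_4) = 23/2 - 17/2 = 3.
Contributions c_i * m(A_i):
  (-1) * (2) = -2.
  (6) * (2) = 12.
  (5/3) * (2) = 10/3.
  (1) * (3) = 3.
Total: -2 + 12 + 10/3 + 3 = 49/3.

49/3


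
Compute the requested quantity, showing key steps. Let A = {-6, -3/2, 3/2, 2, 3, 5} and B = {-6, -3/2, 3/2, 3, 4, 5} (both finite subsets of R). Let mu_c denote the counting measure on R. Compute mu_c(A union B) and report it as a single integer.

Counting measure on a finite set equals cardinality. By inclusion-exclusion, |A union B| = |A| + |B| - |A cap B|.
|A| = 6, |B| = 6, |A cap B| = 5.
So mu_c(A union B) = 6 + 6 - 5 = 7.

7


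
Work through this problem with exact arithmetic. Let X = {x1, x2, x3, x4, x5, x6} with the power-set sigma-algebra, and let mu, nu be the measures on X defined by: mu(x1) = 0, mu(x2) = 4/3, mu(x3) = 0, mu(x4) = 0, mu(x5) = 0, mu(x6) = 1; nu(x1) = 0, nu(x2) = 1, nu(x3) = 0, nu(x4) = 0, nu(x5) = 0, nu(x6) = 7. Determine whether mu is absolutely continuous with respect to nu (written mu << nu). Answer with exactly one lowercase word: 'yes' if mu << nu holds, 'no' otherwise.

mu << nu means: every nu-null measurable set is also mu-null; equivalently, for every atom x, if nu({x}) = 0 then mu({x}) = 0.
Checking each atom:
  x1: nu = 0, mu = 0 -> consistent with mu << nu.
  x2: nu = 1 > 0 -> no constraint.
  x3: nu = 0, mu = 0 -> consistent with mu << nu.
  x4: nu = 0, mu = 0 -> consistent with mu << nu.
  x5: nu = 0, mu = 0 -> consistent with mu << nu.
  x6: nu = 7 > 0 -> no constraint.
No atom violates the condition. Therefore mu << nu.

yes


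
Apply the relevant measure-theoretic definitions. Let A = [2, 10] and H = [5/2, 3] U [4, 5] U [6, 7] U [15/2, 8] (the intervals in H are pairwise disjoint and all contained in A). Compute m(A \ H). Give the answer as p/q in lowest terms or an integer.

The ambient interval has length m(A) = 10 - 2 = 8.
Since the holes are disjoint and sit inside A, by finite additivity
  m(H) = sum_i (b_i - a_i), and m(A \ H) = m(A) - m(H).
Computing the hole measures:
  m(H_1) = 3 - 5/2 = 1/2.
  m(H_2) = 5 - 4 = 1.
  m(H_3) = 7 - 6 = 1.
  m(H_4) = 8 - 15/2 = 1/2.
Summed: m(H) = 1/2 + 1 + 1 + 1/2 = 3.
So m(A \ H) = 8 - 3 = 5.

5


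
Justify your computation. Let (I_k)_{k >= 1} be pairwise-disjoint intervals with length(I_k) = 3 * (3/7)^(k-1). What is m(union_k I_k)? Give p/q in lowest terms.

By countable additivity of the Lebesgue measure on pairwise disjoint measurable sets,
  m(union_{k >= 1} I_k) = sum_{k >= 1} m(I_k) = sum_{k >= 1} a * r^(k-1),
  with a = 3 and r = 3/7.
Since 0 < r = 3/7 < 1, the geometric series converges:
  sum_{k >= 1} a * r^(k-1) = a / (1 - r).
  = 3 / (1 - 3/7)
  = 3 / (4/7)
  = 21/4.

21/4


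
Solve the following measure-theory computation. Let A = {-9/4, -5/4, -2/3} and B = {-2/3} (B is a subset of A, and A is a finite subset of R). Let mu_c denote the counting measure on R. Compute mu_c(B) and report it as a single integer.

Counting measure assigns mu_c(E) = |E| (number of elements) when E is finite.
B has 1 element(s), so mu_c(B) = 1.

1


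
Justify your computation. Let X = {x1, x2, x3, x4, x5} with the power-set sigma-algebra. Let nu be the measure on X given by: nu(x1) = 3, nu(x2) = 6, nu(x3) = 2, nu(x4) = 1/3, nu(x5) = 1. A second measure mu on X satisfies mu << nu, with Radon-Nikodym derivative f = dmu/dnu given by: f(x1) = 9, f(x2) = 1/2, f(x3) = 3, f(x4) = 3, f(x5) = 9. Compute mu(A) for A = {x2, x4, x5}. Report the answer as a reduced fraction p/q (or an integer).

By the defining property of the Radon-Nikodym derivative, for every measurable set A,
  mu(A) = integral_A f dnu.
Since nu is a discrete measure concentrated on the atoms of X, the integral over A reduces to the sum
  mu(A) = sum_{x in A} f(x) * nu({x}).
Computing each term:
  x2: f(x2) * nu(x2) = 1/2 * 6 = 3.
  x4: f(x4) * nu(x4) = 3 * 1/3 = 1.
  x5: f(x5) * nu(x5) = 9 * 1 = 9.
Summing: mu(A) = 3 + 1 + 9 = 13.

13


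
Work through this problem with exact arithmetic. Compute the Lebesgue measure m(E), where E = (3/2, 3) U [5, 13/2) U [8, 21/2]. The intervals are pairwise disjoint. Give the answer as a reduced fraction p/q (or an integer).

For pairwise disjoint intervals, m(union_i I_i) = sum_i m(I_i),
and m is invariant under swapping open/closed endpoints (single points have measure 0).
So m(E) = sum_i (b_i - a_i).
  I_1 has length 3 - 3/2 = 3/2.
  I_2 has length 13/2 - 5 = 3/2.
  I_3 has length 21/2 - 8 = 5/2.
Summing:
  m(E) = 3/2 + 3/2 + 5/2 = 11/2.

11/2


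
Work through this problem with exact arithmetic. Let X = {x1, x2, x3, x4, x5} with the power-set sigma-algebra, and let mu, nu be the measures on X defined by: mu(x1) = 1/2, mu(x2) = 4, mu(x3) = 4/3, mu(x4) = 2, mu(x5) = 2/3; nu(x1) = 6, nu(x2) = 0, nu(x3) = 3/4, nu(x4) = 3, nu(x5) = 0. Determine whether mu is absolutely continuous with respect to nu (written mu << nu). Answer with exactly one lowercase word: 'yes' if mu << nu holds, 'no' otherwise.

mu << nu means: every nu-null measurable set is also mu-null; equivalently, for every atom x, if nu({x}) = 0 then mu({x}) = 0.
Checking each atom:
  x1: nu = 6 > 0 -> no constraint.
  x2: nu = 0, mu = 4 > 0 -> violates mu << nu.
  x3: nu = 3/4 > 0 -> no constraint.
  x4: nu = 3 > 0 -> no constraint.
  x5: nu = 0, mu = 2/3 > 0 -> violates mu << nu.
The atom(s) x2, x5 violate the condition (nu = 0 but mu > 0). Therefore mu is NOT absolutely continuous w.r.t. nu.

no


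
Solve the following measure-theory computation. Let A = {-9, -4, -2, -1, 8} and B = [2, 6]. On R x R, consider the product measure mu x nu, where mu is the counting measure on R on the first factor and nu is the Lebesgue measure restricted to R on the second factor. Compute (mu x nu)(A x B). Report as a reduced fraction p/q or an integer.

For a measurable rectangle A x B, the product measure satisfies
  (mu x nu)(A x B) = mu(A) * nu(B).
  mu(A) = 5.
  nu(B) = 4.
  (mu x nu)(A x B) = 5 * 4 = 20.

20


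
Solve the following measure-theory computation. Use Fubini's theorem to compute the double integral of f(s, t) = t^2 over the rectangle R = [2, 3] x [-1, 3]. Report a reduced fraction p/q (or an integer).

f(s, t) is a tensor product of a function of s and a function of t, and both factors are bounded continuous (hence Lebesgue integrable) on the rectangle, so Fubini's theorem applies:
  integral_R f d(m x m) = (integral_a1^b1 1 ds) * (integral_a2^b2 t^2 dt).
Inner integral in s: integral_{2}^{3} 1 ds = (3^1 - 2^1)/1
  = 1.
Inner integral in t: integral_{-1}^{3} t^2 dt = (3^3 - (-1)^3)/3
  = 28/3.
Product: (1) * (28/3) = 28/3.

28/3


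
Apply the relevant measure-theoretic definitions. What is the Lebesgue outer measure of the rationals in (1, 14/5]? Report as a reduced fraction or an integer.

Q cap (1, 14/5] is countable; list its elements as q_1, q_2, ... . Fix eps > 0 and cover the k-th point by an interval of length eps * 2^(-k). The cover has total length eps * sum_{k>=1} 2^(-k) = eps, so by definition of outer measure m*(Q cap (1, 14/5]) <= eps. Since eps was arbitrary and m* >= 0, the outer measure is 0.

0


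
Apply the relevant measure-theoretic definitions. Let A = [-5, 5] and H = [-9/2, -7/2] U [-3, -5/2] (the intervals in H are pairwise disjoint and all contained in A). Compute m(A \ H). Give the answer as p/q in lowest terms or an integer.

The ambient interval has length m(A) = 5 - (-5) = 10.
Since the holes are disjoint and sit inside A, by finite additivity
  m(H) = sum_i (b_i - a_i), and m(A \ H) = m(A) - m(H).
Computing the hole measures:
  m(H_1) = -7/2 - (-9/2) = 1.
  m(H_2) = -5/2 - (-3) = 1/2.
Summed: m(H) = 1 + 1/2 = 3/2.
So m(A \ H) = 10 - 3/2 = 17/2.

17/2


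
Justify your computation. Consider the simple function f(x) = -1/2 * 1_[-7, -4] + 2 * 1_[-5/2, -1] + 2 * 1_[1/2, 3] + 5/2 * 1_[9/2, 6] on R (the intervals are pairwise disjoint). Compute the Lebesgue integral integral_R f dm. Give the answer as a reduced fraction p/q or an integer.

For a simple function f = sum_i c_i * 1_{A_i} with disjoint A_i,
  integral f dm = sum_i c_i * m(A_i).
Lengths of the A_i:
  m(A_1) = -4 - (-7) = 3.
  m(A_2) = -1 - (-5/2) = 3/2.
  m(A_3) = 3 - 1/2 = 5/2.
  m(A_4) = 6 - 9/2 = 3/2.
Contributions c_i * m(A_i):
  (-1/2) * (3) = -3/2.
  (2) * (3/2) = 3.
  (2) * (5/2) = 5.
  (5/2) * (3/2) = 15/4.
Total: -3/2 + 3 + 5 + 15/4 = 41/4.

41/4


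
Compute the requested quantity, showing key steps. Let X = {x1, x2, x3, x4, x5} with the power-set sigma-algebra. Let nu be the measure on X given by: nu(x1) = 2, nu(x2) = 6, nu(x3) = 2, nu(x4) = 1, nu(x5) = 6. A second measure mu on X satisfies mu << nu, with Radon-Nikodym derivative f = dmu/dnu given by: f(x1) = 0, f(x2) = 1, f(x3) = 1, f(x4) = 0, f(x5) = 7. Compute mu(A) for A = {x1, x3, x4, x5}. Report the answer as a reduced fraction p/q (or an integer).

By the defining property of the Radon-Nikodym derivative, for every measurable set A,
  mu(A) = integral_A f dnu.
Since nu is a discrete measure concentrated on the atoms of X, the integral over A reduces to the sum
  mu(A) = sum_{x in A} f(x) * nu({x}).
Computing each term:
  x1: f(x1) * nu(x1) = 0 * 2 = 0.
  x3: f(x3) * nu(x3) = 1 * 2 = 2.
  x4: f(x4) * nu(x4) = 0 * 1 = 0.
  x5: f(x5) * nu(x5) = 7 * 6 = 42.
Summing: mu(A) = 0 + 2 + 0 + 42 = 44.

44


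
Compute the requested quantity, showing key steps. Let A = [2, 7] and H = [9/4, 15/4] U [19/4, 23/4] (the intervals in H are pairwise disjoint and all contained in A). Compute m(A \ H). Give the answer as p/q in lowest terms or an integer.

The ambient interval has length m(A) = 7 - 2 = 5.
Since the holes are disjoint and sit inside A, by finite additivity
  m(H) = sum_i (b_i - a_i), and m(A \ H) = m(A) - m(H).
Computing the hole measures:
  m(H_1) = 15/4 - 9/4 = 3/2.
  m(H_2) = 23/4 - 19/4 = 1.
Summed: m(H) = 3/2 + 1 = 5/2.
So m(A \ H) = 5 - 5/2 = 5/2.

5/2


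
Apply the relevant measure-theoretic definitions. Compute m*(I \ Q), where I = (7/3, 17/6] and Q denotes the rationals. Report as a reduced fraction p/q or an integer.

The interval I = (7/3, 17/6] has m(I) = 17/6 - 7/3 = 1/2 (endpoints are measure-zero, so open/closed/half-open agree). Write I = (I cap Q) u (I \ Q). The rationals in I are countable, so m*(I cap Q) = 0 (cover each rational by intervals whose total length is arbitrarily small). By countable subadditivity m*(I) <= m*(I cap Q) + m*(I \ Q), hence m*(I \ Q) >= m(I) = 1/2. The reverse inequality m*(I \ Q) <= m*(I) = 1/2 is trivial since (I \ Q) is a subset of I. Therefore m*(I \ Q) = 1/2.

1/2


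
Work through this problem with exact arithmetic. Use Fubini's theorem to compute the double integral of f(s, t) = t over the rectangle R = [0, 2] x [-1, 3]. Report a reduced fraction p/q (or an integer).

f(s, t) is a tensor product of a function of s and a function of t, and both factors are bounded continuous (hence Lebesgue integrable) on the rectangle, so Fubini's theorem applies:
  integral_R f d(m x m) = (integral_a1^b1 1 ds) * (integral_a2^b2 t dt).
Inner integral in s: integral_{0}^{2} 1 ds = (2^1 - 0^1)/1
  = 2.
Inner integral in t: integral_{-1}^{3} t dt = (3^2 - (-1)^2)/2
  = 4.
Product: (2) * (4) = 8.

8
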